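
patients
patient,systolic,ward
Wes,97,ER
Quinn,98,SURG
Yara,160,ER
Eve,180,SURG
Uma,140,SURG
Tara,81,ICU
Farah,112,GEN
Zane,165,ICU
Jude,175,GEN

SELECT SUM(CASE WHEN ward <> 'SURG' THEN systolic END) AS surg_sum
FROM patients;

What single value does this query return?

790

patient=Wes: ✓ → 97
patient=Quinn: ✗
patient=Yara: ✓ → 160
patient=Eve: ✗
patient=Uma: ✗
patient=Tara: ✓ → 81
patient=Farah: ✓ → 112
patient=Zane: ✓ → 165
patient=Jude: ✓ → 175
surg_sum = 97 + 160 + 81 + 112 + 165 + 175 = 790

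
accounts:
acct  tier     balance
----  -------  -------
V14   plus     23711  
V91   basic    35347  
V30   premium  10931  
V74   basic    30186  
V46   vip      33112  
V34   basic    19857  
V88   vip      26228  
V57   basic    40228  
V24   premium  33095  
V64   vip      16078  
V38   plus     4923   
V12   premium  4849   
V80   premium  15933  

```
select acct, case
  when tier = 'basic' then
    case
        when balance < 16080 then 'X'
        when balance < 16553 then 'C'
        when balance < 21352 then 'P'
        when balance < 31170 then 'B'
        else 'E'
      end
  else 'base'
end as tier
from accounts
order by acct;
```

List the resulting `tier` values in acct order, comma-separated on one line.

acct=V12: tier='premium' → outer ELSE → base
acct=V14: tier='plus' → outer ELSE → base
acct=V24: tier='premium' → outer ELSE → base
acct=V30: tier='premium' → outer ELSE → base
acct=V34: tier='basic' → inner[balance < 21352] → P
acct=V38: tier='plus' → outer ELSE → base
acct=V46: tier='vip' → outer ELSE → base
acct=V57: tier='basic' → inner[ELSE] → E
acct=V64: tier='vip' → outer ELSE → base
acct=V74: tier='basic' → inner[balance < 31170] → B
acct=V80: tier='premium' → outer ELSE → base
acct=V88: tier='vip' → outer ELSE → base
acct=V91: tier='basic' → inner[ELSE] → E

base, base, base, base, P, base, base, E, base, B, base, base, E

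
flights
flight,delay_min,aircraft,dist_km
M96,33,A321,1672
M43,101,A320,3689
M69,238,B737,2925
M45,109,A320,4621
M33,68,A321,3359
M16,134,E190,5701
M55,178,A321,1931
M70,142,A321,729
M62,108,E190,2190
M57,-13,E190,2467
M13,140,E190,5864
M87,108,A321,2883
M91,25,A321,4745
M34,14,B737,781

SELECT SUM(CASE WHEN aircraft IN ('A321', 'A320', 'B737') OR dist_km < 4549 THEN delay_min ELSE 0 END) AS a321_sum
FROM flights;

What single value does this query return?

1111

flight=M96: ✓ → 33
flight=M43: ✓ → 101
flight=M69: ✓ → 238
flight=M45: ✓ → 109
flight=M33: ✓ → 68
flight=M16: ✗
flight=M55: ✓ → 178
flight=M70: ✓ → 142
flight=M62: ✓ → 108
flight=M57: ✓ → -13
flight=M13: ✗
flight=M87: ✓ → 108
flight=M91: ✓ → 25
flight=M34: ✓ → 14
a321_sum = 33 + 101 + 238 + 109 + 68 + 178 + 142 + 108 + -13 + 108 + 25 + 14 = 1111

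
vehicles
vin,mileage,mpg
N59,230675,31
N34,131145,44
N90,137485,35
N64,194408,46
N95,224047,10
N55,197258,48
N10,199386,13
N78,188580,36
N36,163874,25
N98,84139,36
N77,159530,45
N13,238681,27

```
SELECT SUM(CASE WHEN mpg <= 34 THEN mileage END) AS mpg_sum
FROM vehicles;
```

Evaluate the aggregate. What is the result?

vin=N59: ✓ → 230675
vin=N34: ✗
vin=N90: ✗
vin=N64: ✗
vin=N95: ✓ → 224047
vin=N55: ✗
vin=N10: ✓ → 199386
vin=N78: ✗
vin=N36: ✓ → 163874
vin=N98: ✗
vin=N77: ✗
vin=N13: ✓ → 238681
mpg_sum = 230675 + 224047 + 199386 + 163874 + 238681 = 1056663

1056663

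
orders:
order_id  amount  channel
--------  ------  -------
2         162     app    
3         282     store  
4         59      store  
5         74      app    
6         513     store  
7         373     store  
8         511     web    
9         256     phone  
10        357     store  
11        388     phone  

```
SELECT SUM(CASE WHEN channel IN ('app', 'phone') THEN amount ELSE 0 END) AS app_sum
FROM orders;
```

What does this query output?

880

order_id=2: ✓ → 162
order_id=3: ✗
order_id=4: ✗
order_id=5: ✓ → 74
order_id=6: ✗
order_id=7: ✗
order_id=8: ✗
order_id=9: ✓ → 256
order_id=10: ✗
order_id=11: ✓ → 388
app_sum = 162 + 74 + 256 + 388 = 880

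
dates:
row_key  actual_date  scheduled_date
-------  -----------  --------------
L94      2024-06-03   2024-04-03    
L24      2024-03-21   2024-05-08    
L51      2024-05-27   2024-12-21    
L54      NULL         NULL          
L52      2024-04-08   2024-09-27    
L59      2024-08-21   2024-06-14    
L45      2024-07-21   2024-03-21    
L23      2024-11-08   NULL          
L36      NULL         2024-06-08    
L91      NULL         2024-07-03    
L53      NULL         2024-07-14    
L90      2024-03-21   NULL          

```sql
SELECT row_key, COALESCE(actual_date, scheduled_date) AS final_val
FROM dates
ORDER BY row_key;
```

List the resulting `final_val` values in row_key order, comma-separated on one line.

row_key=L23: actual_date=2024-11-08 → 2024-11-08
row_key=L24: actual_date=2024-03-21 → 2024-03-21
row_key=L36: actual_date=NULL, scheduled_date=2024-06-08 → 2024-06-08
row_key=L45: actual_date=2024-07-21 → 2024-07-21
row_key=L51: actual_date=2024-05-27 → 2024-05-27
row_key=L52: actual_date=2024-04-08 → 2024-04-08
row_key=L53: actual_date=NULL, scheduled_date=2024-07-14 → 2024-07-14
row_key=L54: actual_date=NULL, scheduled_date=NULL (all NULL) → NULL
row_key=L59: actual_date=2024-08-21 → 2024-08-21
row_key=L90: actual_date=2024-03-21 → 2024-03-21
row_key=L91: actual_date=NULL, scheduled_date=2024-07-03 → 2024-07-03
row_key=L94: actual_date=2024-06-03 → 2024-06-03

2024-11-08, 2024-03-21, 2024-06-08, 2024-07-21, 2024-05-27, 2024-04-08, 2024-07-14, NULL, 2024-08-21, 2024-03-21, 2024-07-03, 2024-06-03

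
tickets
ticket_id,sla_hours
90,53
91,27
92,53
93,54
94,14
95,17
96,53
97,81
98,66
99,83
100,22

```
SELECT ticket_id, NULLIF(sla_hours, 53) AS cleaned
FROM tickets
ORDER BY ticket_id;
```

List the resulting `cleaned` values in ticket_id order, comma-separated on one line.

NULL, 27, NULL, 54, 14, 17, NULL, 81, 66, 83, 22

ticket_id=90: sla_hours=53 vs 53: equal → NULL
ticket_id=91: sla_hours=27 vs 53: differ → 27
ticket_id=92: sla_hours=53 vs 53: equal → NULL
ticket_id=93: sla_hours=54 vs 53: differ → 54
ticket_id=94: sla_hours=14 vs 53: differ → 14
ticket_id=95: sla_hours=17 vs 53: differ → 17
ticket_id=96: sla_hours=53 vs 53: equal → NULL
ticket_id=97: sla_hours=81 vs 53: differ → 81
ticket_id=98: sla_hours=66 vs 53: differ → 66
ticket_id=99: sla_hours=83 vs 53: differ → 83
ticket_id=100: sla_hours=22 vs 53: differ → 22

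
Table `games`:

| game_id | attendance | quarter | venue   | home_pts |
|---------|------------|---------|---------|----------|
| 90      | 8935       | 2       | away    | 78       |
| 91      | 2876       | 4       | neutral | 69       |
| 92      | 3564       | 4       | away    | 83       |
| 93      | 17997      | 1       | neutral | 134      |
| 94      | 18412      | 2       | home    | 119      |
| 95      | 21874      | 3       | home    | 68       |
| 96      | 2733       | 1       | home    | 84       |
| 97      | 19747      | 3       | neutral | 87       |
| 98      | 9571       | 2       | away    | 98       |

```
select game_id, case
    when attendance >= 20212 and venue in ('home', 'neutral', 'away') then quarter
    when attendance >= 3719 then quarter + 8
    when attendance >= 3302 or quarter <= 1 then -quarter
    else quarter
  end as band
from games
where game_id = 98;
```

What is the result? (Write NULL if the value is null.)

10

game_id = 98: attendance=9571, quarter=2, venue=away, home_pts=98.
attendance >= 20212 and venue in ('home', 'neutral', 'away') → false
attendance >= 3719 → true → 10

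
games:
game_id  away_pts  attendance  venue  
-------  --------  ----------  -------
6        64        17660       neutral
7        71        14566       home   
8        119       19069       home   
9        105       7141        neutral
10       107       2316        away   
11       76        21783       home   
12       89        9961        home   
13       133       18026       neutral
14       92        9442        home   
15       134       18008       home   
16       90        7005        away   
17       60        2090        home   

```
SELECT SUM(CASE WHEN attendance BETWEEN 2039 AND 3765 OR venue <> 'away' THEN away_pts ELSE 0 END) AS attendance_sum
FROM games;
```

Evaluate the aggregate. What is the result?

game_id=6: ✓ → 64
game_id=7: ✓ → 71
game_id=8: ✓ → 119
game_id=9: ✓ → 105
game_id=10: ✓ → 107
game_id=11: ✓ → 76
game_id=12: ✓ → 89
game_id=13: ✓ → 133
game_id=14: ✓ → 92
game_id=15: ✓ → 134
game_id=16: ✗
game_id=17: ✓ → 60
attendance_sum = 64 + 71 + 119 + 105 + 107 + 76 + 89 + 133 + 92 + 134 + 60 = 1050

1050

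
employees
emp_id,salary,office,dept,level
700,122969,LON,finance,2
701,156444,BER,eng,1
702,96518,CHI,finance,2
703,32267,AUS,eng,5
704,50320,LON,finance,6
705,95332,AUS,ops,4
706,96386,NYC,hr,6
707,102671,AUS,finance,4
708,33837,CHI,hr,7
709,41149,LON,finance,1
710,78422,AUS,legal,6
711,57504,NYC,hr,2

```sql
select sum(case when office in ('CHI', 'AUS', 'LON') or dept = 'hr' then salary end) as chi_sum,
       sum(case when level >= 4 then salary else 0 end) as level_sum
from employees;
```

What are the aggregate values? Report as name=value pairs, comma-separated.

chi_sum=807375, level_sum=489235

[chi_sum: office in ('CHI', 'AUS', 'LON') or dept = 'hr']
emp_id=700: ✓ → 122969
emp_id=701: ✗
emp_id=702: ✓ → 96518
emp_id=703: ✓ → 32267
emp_id=704: ✓ → 50320
emp_id=705: ✓ → 95332
emp_id=706: ✓ → 96386
emp_id=707: ✓ → 102671
emp_id=708: ✓ → 33837
emp_id=709: ✓ → 41149
emp_id=710: ✓ → 78422
emp_id=711: ✓ → 57504
chi_sum = 122969 + 96518 + 32267 + 50320 + 95332 + 96386 + 102671 + 33837 + 41149 + 78422 + 57504 = 807375
—
[level_sum: level >= 4]
emp_id=700: ✗
emp_id=701: ✗
emp_id=702: ✗
emp_id=703: ✓ → 32267
emp_id=704: ✓ → 50320
emp_id=705: ✓ → 95332
emp_id=706: ✓ → 96386
emp_id=707: ✓ → 102671
emp_id=708: ✓ → 33837
emp_id=709: ✗
emp_id=710: ✓ → 78422
emp_id=711: ✗
level_sum = 32267 + 50320 + 95332 + 96386 + 102671 + 33837 + 78422 = 489235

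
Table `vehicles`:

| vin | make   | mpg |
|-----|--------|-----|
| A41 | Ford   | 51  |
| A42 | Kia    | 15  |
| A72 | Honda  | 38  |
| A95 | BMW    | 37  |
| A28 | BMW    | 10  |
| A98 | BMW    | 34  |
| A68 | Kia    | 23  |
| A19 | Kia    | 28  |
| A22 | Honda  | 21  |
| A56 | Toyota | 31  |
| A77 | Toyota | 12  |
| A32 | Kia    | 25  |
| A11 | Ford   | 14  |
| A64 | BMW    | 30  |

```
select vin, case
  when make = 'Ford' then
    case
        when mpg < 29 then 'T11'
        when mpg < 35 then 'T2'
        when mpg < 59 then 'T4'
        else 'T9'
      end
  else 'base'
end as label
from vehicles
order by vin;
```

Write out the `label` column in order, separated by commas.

T11, base, base, base, base, T4, base, base, base, base, base, base, base, base

vin=A11: make='Ford' → inner[mpg < 29] → T11
vin=A19: make='Kia' → outer ELSE → base
vin=A22: make='Honda' → outer ELSE → base
vin=A28: make='BMW' → outer ELSE → base
vin=A32: make='Kia' → outer ELSE → base
vin=A41: make='Ford' → inner[mpg < 59] → T4
vin=A42: make='Kia' → outer ELSE → base
vin=A56: make='Toyota' → outer ELSE → base
vin=A64: make='BMW' → outer ELSE → base
vin=A68: make='Kia' → outer ELSE → base
vin=A72: make='Honda' → outer ELSE → base
vin=A77: make='Toyota' → outer ELSE → base
vin=A95: make='BMW' → outer ELSE → base
vin=A98: make='BMW' → outer ELSE → base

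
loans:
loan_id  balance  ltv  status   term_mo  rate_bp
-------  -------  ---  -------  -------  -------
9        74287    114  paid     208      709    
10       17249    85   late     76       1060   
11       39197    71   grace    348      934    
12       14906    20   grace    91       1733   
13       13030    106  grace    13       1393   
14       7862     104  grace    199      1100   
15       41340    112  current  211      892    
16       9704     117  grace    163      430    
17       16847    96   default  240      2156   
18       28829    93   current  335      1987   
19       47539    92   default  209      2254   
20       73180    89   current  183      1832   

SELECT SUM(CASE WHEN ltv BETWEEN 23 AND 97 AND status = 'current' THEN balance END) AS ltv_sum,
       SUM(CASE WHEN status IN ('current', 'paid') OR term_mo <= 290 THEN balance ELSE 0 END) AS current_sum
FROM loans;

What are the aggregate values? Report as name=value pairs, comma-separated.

ltv_sum=102009, current_sum=344773

[ltv_sum: ltv BETWEEN 23 AND 97 AND status = 'current']
loan_id=9: ✗
loan_id=10: ✗
loan_id=11: ✗
loan_id=12: ✗
loan_id=13: ✗
loan_id=14: ✗
loan_id=15: ✗
loan_id=16: ✗
loan_id=17: ✗
loan_id=18: ✓ → 28829
loan_id=19: ✗
loan_id=20: ✓ → 73180
ltv_sum = 28829 + 73180 = 102009
—
[current_sum: status IN ('current', 'paid') OR term_mo <= 290]
loan_id=9: ✓ → 74287
loan_id=10: ✓ → 17249
loan_id=11: ✗
loan_id=12: ✓ → 14906
loan_id=13: ✓ → 13030
loan_id=14: ✓ → 7862
loan_id=15: ✓ → 41340
loan_id=16: ✓ → 9704
loan_id=17: ✓ → 16847
loan_id=18: ✓ → 28829
loan_id=19: ✓ → 47539
loan_id=20: ✓ → 73180
current_sum = 74287 + 17249 + 14906 + 13030 + 7862 + 41340 + 9704 + 16847 + 28829 + 47539 + 73180 = 344773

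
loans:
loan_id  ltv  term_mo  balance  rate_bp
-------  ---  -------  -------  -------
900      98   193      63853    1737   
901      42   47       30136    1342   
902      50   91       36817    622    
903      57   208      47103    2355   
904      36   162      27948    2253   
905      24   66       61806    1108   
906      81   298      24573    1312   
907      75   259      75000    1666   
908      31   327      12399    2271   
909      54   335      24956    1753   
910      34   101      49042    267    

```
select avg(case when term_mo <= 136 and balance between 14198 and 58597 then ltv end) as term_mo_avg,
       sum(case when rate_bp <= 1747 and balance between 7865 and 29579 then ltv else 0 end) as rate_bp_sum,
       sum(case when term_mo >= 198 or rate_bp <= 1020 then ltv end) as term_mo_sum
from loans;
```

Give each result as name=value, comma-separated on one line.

[term_mo_avg: term_mo <= 136 and balance between 14198 and 58597]
loan_id=900: ✗
loan_id=901: ✓ → 42
loan_id=902: ✓ → 50
loan_id=903: ✗
loan_id=904: ✗
loan_id=905: ✗
loan_id=906: ✗
loan_id=907: ✗
loan_id=908: ✗
loan_id=909: ✗
loan_id=910: ✓ → 34
term_mo_avg = (42 + 50 + 34) / 3 = 42
—
[rate_bp_sum: rate_bp <= 1747 and balance between 7865 and 29579]
loan_id=900: ✗
loan_id=901: ✗
loan_id=902: ✗
loan_id=903: ✗
loan_id=904: ✗
loan_id=905: ✗
loan_id=906: ✓ → 81
loan_id=907: ✗
loan_id=908: ✗
loan_id=909: ✗
loan_id=910: ✗
rate_bp_sum = 81
—
[term_mo_sum: term_mo >= 198 or rate_bp <= 1020]
loan_id=900: ✗
loan_id=901: ✗
loan_id=902: ✓ → 50
loan_id=903: ✓ → 57
loan_id=904: ✗
loan_id=905: ✗
loan_id=906: ✓ → 81
loan_id=907: ✓ → 75
loan_id=908: ✓ → 31
loan_id=909: ✓ → 54
loan_id=910: ✓ → 34
term_mo_sum = 50 + 57 + 81 + 75 + 31 + 54 + 34 = 382

term_mo_avg=42, rate_bp_sum=81, term_mo_sum=382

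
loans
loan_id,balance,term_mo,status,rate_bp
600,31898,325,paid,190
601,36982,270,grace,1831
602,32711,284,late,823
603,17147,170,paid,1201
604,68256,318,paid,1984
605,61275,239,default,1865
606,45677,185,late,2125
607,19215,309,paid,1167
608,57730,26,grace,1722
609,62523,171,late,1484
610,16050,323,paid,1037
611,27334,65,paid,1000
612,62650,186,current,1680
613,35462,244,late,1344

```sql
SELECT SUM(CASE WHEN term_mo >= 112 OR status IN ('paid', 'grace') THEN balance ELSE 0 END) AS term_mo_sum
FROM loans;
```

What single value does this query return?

loan_id=600: ✓ → 31898
loan_id=601: ✓ → 36982
loan_id=602: ✓ → 32711
loan_id=603: ✓ → 17147
loan_id=604: ✓ → 68256
loan_id=605: ✓ → 61275
loan_id=606: ✓ → 45677
loan_id=607: ✓ → 19215
loan_id=608: ✓ → 57730
loan_id=609: ✓ → 62523
loan_id=610: ✓ → 16050
loan_id=611: ✓ → 27334
loan_id=612: ✓ → 62650
loan_id=613: ✓ → 35462
term_mo_sum = 31898 + 36982 + 32711 + 17147 + 68256 + 61275 + 45677 + 19215 + 57730 + 62523 + 16050 + 27334 + 62650 + 35462 = 574910

574910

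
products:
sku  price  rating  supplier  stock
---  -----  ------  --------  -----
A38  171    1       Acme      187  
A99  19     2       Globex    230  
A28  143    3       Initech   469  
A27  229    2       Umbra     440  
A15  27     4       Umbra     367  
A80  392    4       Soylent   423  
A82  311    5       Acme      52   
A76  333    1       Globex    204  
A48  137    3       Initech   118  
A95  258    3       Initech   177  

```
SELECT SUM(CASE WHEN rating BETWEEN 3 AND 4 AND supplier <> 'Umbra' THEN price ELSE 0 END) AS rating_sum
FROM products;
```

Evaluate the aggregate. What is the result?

930

sku=A38: ✗
sku=A99: ✗
sku=A28: ✓ → 143
sku=A27: ✗
sku=A15: ✗
sku=A80: ✓ → 392
sku=A82: ✗
sku=A76: ✗
sku=A48: ✓ → 137
sku=A95: ✓ → 258
rating_sum = 143 + 392 + 137 + 258 = 930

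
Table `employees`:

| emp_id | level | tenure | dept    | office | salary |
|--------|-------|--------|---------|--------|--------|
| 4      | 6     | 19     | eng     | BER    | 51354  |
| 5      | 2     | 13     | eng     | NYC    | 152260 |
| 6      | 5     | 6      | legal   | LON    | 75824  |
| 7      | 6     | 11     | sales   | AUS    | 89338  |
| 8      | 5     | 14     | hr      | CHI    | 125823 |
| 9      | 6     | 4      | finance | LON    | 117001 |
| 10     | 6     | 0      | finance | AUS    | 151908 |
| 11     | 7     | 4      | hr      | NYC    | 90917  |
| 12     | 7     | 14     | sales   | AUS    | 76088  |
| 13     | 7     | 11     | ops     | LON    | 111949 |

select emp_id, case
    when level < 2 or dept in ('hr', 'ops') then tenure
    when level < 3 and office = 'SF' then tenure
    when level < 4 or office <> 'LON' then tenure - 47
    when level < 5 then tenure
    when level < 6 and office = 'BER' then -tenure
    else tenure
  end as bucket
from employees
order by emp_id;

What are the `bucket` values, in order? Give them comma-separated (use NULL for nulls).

-28, -34, 6, -36, 14, 4, -47, 4, -33, 11

emp_id=4: level < 4 or office <> 'LON' → -28
emp_id=5: level < 4 or office <> 'LON' → -34
emp_id=6: ELSE → 6
emp_id=7: level < 4 or office <> 'LON' → -36
emp_id=8: level < 2 or dept in ('hr', 'ops') → 14
emp_id=9: ELSE → 4
emp_id=10: level < 4 or office <> 'LON' → -47
emp_id=11: level < 2 or dept in ('hr', 'ops') → 4
emp_id=12: level < 4 or office <> 'LON' → -33
emp_id=13: level < 2 or dept in ('hr', 'ops') → 11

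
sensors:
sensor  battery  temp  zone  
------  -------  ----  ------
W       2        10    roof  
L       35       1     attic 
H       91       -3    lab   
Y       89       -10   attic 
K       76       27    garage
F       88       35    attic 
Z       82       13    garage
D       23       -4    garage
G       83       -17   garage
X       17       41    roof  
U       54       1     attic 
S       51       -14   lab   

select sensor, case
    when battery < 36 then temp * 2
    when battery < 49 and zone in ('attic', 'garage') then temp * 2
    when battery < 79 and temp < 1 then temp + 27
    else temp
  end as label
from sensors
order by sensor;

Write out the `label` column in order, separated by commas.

-8, 35, -17, -3, 27, 2, 13, 1, 20, 82, -10, 13

sensor=D: battery < 36 → -8
sensor=F: ELSE → 35
sensor=G: ELSE → -17
sensor=H: ELSE → -3
sensor=K: ELSE → 27
sensor=L: battery < 36 → 2
sensor=S: battery < 79 and temp < 1 → 13
sensor=U: ELSE → 1
sensor=W: battery < 36 → 20
sensor=X: battery < 36 → 82
sensor=Y: ELSE → -10
sensor=Z: ELSE → 13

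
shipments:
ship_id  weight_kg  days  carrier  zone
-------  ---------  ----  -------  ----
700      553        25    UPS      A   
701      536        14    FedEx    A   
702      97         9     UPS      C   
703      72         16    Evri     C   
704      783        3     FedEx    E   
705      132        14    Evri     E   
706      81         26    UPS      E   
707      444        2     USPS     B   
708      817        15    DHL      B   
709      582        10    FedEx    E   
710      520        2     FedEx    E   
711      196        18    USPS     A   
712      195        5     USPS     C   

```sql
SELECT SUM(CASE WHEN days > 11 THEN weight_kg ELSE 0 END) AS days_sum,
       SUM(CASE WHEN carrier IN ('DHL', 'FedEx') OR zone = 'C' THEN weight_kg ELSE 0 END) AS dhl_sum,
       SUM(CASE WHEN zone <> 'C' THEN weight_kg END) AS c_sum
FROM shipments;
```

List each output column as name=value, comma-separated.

[days_sum: days > 11]
ship_id=700: ✓ → 553
ship_id=701: ✓ → 536
ship_id=702: ✗
ship_id=703: ✓ → 72
ship_id=704: ✗
ship_id=705: ✓ → 132
ship_id=706: ✓ → 81
ship_id=707: ✗
ship_id=708: ✓ → 817
ship_id=709: ✗
ship_id=710: ✗
ship_id=711: ✓ → 196
ship_id=712: ✗
days_sum = 553 + 536 + 72 + 132 + 81 + 817 + 196 = 2387
—
[dhl_sum: carrier IN ('DHL', 'FedEx') OR zone = 'C']
ship_id=700: ✗
ship_id=701: ✓ → 536
ship_id=702: ✓ → 97
ship_id=703: ✓ → 72
ship_id=704: ✓ → 783
ship_id=705: ✗
ship_id=706: ✗
ship_id=707: ✗
ship_id=708: ✓ → 817
ship_id=709: ✓ → 582
ship_id=710: ✓ → 520
ship_id=711: ✗
ship_id=712: ✓ → 195
dhl_sum = 536 + 97 + 72 + 783 + 817 + 582 + 520 + 195 = 3602
—
[c_sum: zone <> 'C']
ship_id=700: ✓ → 553
ship_id=701: ✓ → 536
ship_id=702: ✗
ship_id=703: ✗
ship_id=704: ✓ → 783
ship_id=705: ✓ → 132
ship_id=706: ✓ → 81
ship_id=707: ✓ → 444
ship_id=708: ✓ → 817
ship_id=709: ✓ → 582
ship_id=710: ✓ → 520
ship_id=711: ✓ → 196
ship_id=712: ✗
c_sum = 553 + 536 + 783 + 132 + 81 + 444 + 817 + 582 + 520 + 196 = 4644

days_sum=2387, dhl_sum=3602, c_sum=4644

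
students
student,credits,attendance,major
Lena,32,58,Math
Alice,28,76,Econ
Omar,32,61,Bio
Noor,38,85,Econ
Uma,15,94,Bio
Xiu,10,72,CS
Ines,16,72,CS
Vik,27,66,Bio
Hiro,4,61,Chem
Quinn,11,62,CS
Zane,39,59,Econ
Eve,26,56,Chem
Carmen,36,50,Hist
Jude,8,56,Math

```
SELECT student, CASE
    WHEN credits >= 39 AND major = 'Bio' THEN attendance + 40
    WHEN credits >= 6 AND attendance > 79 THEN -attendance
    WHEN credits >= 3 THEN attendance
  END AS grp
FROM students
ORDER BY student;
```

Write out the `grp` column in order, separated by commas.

76, 50, 56, 61, 72, 56, 58, -85, 61, 62, -94, 66, 72, 59

student=Alice: credits >= 3 → 76
student=Carmen: credits >= 3 → 50
student=Eve: credits >= 3 → 56
student=Hiro: credits >= 3 → 61
student=Ines: credits >= 3 → 72
student=Jude: credits >= 3 → 56
student=Lena: credits >= 3 → 58
student=Noor: credits >= 6 AND attendance > 79 → -85
student=Omar: credits >= 3 → 61
student=Quinn: credits >= 3 → 62
student=Uma: credits >= 6 AND attendance > 79 → -94
student=Vik: credits >= 3 → 66
student=Xiu: credits >= 3 → 72
student=Zane: credits >= 3 → 59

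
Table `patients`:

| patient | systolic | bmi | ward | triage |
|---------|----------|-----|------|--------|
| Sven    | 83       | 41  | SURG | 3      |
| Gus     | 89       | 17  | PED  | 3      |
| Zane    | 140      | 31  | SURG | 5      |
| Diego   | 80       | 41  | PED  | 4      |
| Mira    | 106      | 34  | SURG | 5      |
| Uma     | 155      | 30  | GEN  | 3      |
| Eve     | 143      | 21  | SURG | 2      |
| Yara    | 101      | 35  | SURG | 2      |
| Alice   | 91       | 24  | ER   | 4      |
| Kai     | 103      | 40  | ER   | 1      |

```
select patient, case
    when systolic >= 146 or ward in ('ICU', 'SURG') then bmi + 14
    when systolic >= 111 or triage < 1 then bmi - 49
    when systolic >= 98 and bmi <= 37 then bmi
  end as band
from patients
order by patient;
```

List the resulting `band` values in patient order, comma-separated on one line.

NULL, NULL, 35, NULL, NULL, 48, 55, 44, 49, 45

patient=Alice: (no match → NULL) → NULL
patient=Diego: (no match → NULL) → NULL
patient=Eve: systolic >= 146 or ward in ('ICU', 'SURG') → 35
patient=Gus: (no match → NULL) → NULL
patient=Kai: (no match → NULL) → NULL
patient=Mira: systolic >= 146 or ward in ('ICU', 'SURG') → 48
patient=Sven: systolic >= 146 or ward in ('ICU', 'SURG') → 55
patient=Uma: systolic >= 146 or ward in ('ICU', 'SURG') → 44
patient=Yara: systolic >= 146 or ward in ('ICU', 'SURG') → 49
patient=Zane: systolic >= 146 or ward in ('ICU', 'SURG') → 45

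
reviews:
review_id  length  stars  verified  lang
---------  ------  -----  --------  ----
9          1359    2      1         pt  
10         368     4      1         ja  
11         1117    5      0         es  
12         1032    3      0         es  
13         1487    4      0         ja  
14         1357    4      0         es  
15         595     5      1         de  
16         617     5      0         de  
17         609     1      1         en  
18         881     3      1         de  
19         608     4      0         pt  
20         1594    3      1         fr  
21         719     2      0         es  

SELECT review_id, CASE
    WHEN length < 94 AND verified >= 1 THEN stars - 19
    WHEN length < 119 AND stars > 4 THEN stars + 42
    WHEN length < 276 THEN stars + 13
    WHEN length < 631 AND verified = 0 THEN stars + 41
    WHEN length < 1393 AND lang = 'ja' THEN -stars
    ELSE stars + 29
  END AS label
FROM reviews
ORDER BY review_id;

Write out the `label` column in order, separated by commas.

31, -4, 34, 32, 33, 33, 34, 46, 30, 32, 45, 32, 31

review_id=9: ELSE → 31
review_id=10: length < 1393 AND lang = 'ja' → -4
review_id=11: ELSE → 34
review_id=12: ELSE → 32
review_id=13: ELSE → 33
review_id=14: ELSE → 33
review_id=15: ELSE → 34
review_id=16: length < 631 AND verified = 0 → 46
review_id=17: ELSE → 30
review_id=18: ELSE → 32
review_id=19: length < 631 AND verified = 0 → 45
review_id=20: ELSE → 32
review_id=21: ELSE → 31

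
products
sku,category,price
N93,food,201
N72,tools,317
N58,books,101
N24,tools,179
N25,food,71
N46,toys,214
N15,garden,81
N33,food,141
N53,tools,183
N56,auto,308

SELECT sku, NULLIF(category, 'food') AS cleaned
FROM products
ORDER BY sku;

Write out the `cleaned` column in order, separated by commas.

garden, tools, NULL, NULL, toys, tools, auto, books, tools, NULL

sku=N15: category=garden vs food: differ → garden
sku=N24: category=tools vs food: differ → tools
sku=N25: category=food vs food: equal → NULL
sku=N33: category=food vs food: equal → NULL
sku=N46: category=toys vs food: differ → toys
sku=N53: category=tools vs food: differ → tools
sku=N56: category=auto vs food: differ → auto
sku=N58: category=books vs food: differ → books
sku=N72: category=tools vs food: differ → tools
sku=N93: category=food vs food: equal → NULL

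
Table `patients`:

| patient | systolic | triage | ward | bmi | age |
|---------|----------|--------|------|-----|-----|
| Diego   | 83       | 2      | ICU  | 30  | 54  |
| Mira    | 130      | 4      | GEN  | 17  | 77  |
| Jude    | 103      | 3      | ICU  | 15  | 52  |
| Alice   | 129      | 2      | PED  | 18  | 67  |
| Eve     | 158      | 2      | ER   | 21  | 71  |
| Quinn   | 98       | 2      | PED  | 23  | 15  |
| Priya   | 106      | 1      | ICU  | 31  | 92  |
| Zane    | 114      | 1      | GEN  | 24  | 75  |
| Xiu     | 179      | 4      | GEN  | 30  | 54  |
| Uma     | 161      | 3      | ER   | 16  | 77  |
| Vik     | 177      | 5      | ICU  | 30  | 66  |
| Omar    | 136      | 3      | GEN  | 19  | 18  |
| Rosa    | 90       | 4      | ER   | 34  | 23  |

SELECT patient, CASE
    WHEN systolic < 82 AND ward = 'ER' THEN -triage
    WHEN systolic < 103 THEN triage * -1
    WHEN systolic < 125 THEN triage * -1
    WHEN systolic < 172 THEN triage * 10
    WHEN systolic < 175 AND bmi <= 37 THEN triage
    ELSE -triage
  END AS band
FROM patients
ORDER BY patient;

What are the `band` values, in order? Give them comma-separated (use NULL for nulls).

20, -2, 20, -3, 40, 30, -1, -2, -4, 30, -5, -4, -1

patient=Alice: systolic < 172 → 20
patient=Diego: systolic < 103 → -2
patient=Eve: systolic < 172 → 20
patient=Jude: systolic < 125 → -3
patient=Mira: systolic < 172 → 40
patient=Omar: systolic < 172 → 30
patient=Priya: systolic < 125 → -1
patient=Quinn: systolic < 103 → -2
patient=Rosa: systolic < 103 → -4
patient=Uma: systolic < 172 → 30
patient=Vik: ELSE → -5
patient=Xiu: ELSE → -4
patient=Zane: systolic < 125 → -1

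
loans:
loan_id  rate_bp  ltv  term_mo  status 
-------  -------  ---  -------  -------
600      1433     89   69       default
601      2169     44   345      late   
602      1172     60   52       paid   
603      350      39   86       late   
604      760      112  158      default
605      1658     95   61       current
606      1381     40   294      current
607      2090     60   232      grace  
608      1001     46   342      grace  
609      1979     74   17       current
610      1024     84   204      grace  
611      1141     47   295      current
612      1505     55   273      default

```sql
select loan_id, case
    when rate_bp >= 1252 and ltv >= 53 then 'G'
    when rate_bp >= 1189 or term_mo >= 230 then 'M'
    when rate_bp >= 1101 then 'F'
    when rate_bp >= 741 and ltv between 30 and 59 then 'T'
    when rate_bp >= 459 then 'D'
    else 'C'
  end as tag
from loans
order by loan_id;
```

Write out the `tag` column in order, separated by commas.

loan_id=600: rate_bp >= 1252 and ltv >= 53 → G
loan_id=601: rate_bp >= 1189 or term_mo >= 230 → M
loan_id=602: rate_bp >= 1101 → F
loan_id=603: ELSE → C
loan_id=604: rate_bp >= 459 → D
loan_id=605: rate_bp >= 1252 and ltv >= 53 → G
loan_id=606: rate_bp >= 1189 or term_mo >= 230 → M
loan_id=607: rate_bp >= 1252 and ltv >= 53 → G
loan_id=608: rate_bp >= 1189 or term_mo >= 230 → M
loan_id=609: rate_bp >= 1252 and ltv >= 53 → G
loan_id=610: rate_bp >= 459 → D
loan_id=611: rate_bp >= 1189 or term_mo >= 230 → M
loan_id=612: rate_bp >= 1252 and ltv >= 53 → G

G, M, F, C, D, G, M, G, M, G, D, M, G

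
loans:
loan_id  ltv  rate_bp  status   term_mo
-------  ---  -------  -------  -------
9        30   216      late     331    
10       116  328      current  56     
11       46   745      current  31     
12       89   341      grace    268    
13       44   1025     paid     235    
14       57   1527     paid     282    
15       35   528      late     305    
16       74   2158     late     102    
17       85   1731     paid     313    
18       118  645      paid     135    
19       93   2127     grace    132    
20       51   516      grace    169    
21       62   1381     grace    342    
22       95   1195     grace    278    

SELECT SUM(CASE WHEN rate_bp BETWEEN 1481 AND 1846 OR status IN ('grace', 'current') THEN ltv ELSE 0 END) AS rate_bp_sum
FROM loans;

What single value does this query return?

694

loan_id=9: ✗
loan_id=10: ✓ → 116
loan_id=11: ✓ → 46
loan_id=12: ✓ → 89
loan_id=13: ✗
loan_id=14: ✓ → 57
loan_id=15: ✗
loan_id=16: ✗
loan_id=17: ✓ → 85
loan_id=18: ✗
loan_id=19: ✓ → 93
loan_id=20: ✓ → 51
loan_id=21: ✓ → 62
loan_id=22: ✓ → 95
rate_bp_sum = 116 + 46 + 89 + 57 + 85 + 93 + 51 + 62 + 95 = 694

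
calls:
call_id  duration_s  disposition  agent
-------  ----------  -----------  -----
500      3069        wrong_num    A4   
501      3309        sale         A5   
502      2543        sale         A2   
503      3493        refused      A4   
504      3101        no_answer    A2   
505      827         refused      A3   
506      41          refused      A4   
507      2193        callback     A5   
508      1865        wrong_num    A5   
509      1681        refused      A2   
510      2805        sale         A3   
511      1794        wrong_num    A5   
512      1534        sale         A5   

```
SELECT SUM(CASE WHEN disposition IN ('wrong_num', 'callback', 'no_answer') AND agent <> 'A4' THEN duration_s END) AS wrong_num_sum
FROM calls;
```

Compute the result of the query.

call_id=500: ✗
call_id=501: ✗
call_id=502: ✗
call_id=503: ✗
call_id=504: ✓ → 3101
call_id=505: ✗
call_id=506: ✗
call_id=507: ✓ → 2193
call_id=508: ✓ → 1865
call_id=509: ✗
call_id=510: ✗
call_id=511: ✓ → 1794
call_id=512: ✗
wrong_num_sum = 3101 + 2193 + 1865 + 1794 = 8953

8953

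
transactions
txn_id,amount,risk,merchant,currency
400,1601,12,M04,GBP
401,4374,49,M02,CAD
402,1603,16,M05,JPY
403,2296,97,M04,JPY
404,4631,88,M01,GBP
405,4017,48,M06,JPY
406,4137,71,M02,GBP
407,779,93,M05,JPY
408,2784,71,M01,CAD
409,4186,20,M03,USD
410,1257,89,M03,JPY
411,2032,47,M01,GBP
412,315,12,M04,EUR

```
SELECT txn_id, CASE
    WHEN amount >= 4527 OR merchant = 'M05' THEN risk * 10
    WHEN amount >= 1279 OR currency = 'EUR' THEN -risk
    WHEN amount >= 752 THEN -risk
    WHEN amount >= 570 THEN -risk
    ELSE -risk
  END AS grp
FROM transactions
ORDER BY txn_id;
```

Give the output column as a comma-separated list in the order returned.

-12, -49, 160, -97, 880, -48, -71, 930, -71, -20, -89, -47, -12

txn_id=400: amount >= 1279 OR currency = 'EUR' → -12
txn_id=401: amount >= 1279 OR currency = 'EUR' → -49
txn_id=402: amount >= 4527 OR merchant = 'M05' → 160
txn_id=403: amount >= 1279 OR currency = 'EUR' → -97
txn_id=404: amount >= 4527 OR merchant = 'M05' → 880
txn_id=405: amount >= 1279 OR currency = 'EUR' → -48
txn_id=406: amount >= 1279 OR currency = 'EUR' → -71
txn_id=407: amount >= 4527 OR merchant = 'M05' → 930
txn_id=408: amount >= 1279 OR currency = 'EUR' → -71
txn_id=409: amount >= 1279 OR currency = 'EUR' → -20
txn_id=410: amount >= 752 → -89
txn_id=411: amount >= 1279 OR currency = 'EUR' → -47
txn_id=412: amount >= 1279 OR currency = 'EUR' → -12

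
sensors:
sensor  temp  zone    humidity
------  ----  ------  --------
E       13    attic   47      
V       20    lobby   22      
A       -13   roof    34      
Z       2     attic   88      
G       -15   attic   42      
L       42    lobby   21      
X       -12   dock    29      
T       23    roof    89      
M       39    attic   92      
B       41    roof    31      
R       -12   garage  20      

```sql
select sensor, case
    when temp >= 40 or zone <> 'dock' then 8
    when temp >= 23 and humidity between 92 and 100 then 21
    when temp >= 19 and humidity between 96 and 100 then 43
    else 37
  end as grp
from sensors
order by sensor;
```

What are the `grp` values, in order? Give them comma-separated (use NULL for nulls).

8, 8, 8, 8, 8, 8, 8, 8, 8, 37, 8

sensor=A: temp >= 40 or zone <> 'dock' → 8
sensor=B: temp >= 40 or zone <> 'dock' → 8
sensor=E: temp >= 40 or zone <> 'dock' → 8
sensor=G: temp >= 40 or zone <> 'dock' → 8
sensor=L: temp >= 40 or zone <> 'dock' → 8
sensor=M: temp >= 40 or zone <> 'dock' → 8
sensor=R: temp >= 40 or zone <> 'dock' → 8
sensor=T: temp >= 40 or zone <> 'dock' → 8
sensor=V: temp >= 40 or zone <> 'dock' → 8
sensor=X: ELSE → 37
sensor=Z: temp >= 40 or zone <> 'dock' → 8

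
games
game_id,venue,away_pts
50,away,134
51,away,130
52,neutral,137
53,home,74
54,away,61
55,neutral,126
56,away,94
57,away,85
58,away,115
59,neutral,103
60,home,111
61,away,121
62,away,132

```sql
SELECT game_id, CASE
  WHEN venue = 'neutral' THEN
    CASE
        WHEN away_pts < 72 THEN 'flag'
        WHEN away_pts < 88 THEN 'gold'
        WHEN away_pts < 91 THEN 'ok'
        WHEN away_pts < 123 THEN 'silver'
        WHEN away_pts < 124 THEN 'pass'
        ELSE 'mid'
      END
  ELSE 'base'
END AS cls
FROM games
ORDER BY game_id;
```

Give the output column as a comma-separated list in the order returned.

game_id=50: venue='away' → outer ELSE → base
game_id=51: venue='away' → outer ELSE → base
game_id=52: venue='neutral' → inner[ELSE] → mid
game_id=53: venue='home' → outer ELSE → base
game_id=54: venue='away' → outer ELSE → base
game_id=55: venue='neutral' → inner[ELSE] → mid
game_id=56: venue='away' → outer ELSE → base
game_id=57: venue='away' → outer ELSE → base
game_id=58: venue='away' → outer ELSE → base
game_id=59: venue='neutral' → inner[away_pts < 123] → silver
game_id=60: venue='home' → outer ELSE → base
game_id=61: venue='away' → outer ELSE → base
game_id=62: venue='away' → outer ELSE → base

base, base, mid, base, base, mid, base, base, base, silver, base, base, base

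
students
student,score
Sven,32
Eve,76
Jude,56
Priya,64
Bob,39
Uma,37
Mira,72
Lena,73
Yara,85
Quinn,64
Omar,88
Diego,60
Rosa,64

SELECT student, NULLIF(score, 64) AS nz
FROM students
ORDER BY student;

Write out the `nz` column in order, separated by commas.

39, 60, 76, 56, 73, 72, 88, NULL, NULL, NULL, 32, 37, 85

student=Bob: score=39 vs 64: differ → 39
student=Diego: score=60 vs 64: differ → 60
student=Eve: score=76 vs 64: differ → 76
student=Jude: score=56 vs 64: differ → 56
student=Lena: score=73 vs 64: differ → 73
student=Mira: score=72 vs 64: differ → 72
student=Omar: score=88 vs 64: differ → 88
student=Priya: score=64 vs 64: equal → NULL
student=Quinn: score=64 vs 64: equal → NULL
student=Rosa: score=64 vs 64: equal → NULL
student=Sven: score=32 vs 64: differ → 32
student=Uma: score=37 vs 64: differ → 37
student=Yara: score=85 vs 64: differ → 85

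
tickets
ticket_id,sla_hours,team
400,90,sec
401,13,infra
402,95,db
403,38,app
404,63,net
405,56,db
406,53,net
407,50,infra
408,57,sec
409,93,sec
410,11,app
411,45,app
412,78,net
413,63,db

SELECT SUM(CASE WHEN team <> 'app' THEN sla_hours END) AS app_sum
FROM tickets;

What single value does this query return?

711

ticket_id=400: ✓ → 90
ticket_id=401: ✓ → 13
ticket_id=402: ✓ → 95
ticket_id=403: ✗
ticket_id=404: ✓ → 63
ticket_id=405: ✓ → 56
ticket_id=406: ✓ → 53
ticket_id=407: ✓ → 50
ticket_id=408: ✓ → 57
ticket_id=409: ✓ → 93
ticket_id=410: ✗
ticket_id=411: ✗
ticket_id=412: ✓ → 78
ticket_id=413: ✓ → 63
app_sum = 90 + 13 + 95 + 63 + 56 + 53 + 50 + 57 + 93 + 78 + 63 = 711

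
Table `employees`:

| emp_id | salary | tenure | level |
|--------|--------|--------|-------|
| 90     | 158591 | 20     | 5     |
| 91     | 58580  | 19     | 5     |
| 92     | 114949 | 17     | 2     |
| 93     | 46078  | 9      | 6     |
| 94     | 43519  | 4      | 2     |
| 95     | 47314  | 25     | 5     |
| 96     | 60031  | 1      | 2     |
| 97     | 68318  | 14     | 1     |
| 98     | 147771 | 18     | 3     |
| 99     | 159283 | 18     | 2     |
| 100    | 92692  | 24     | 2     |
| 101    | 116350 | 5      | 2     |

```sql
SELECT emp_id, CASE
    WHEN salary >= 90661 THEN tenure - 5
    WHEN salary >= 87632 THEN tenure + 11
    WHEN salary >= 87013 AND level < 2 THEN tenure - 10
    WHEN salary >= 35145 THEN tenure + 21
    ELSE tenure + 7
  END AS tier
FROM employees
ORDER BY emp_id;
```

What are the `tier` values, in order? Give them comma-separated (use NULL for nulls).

15, 40, 12, 30, 25, 46, 22, 35, 13, 13, 19, 0

emp_id=90: salary >= 90661 → 15
emp_id=91: salary >= 35145 → 40
emp_id=92: salary >= 90661 → 12
emp_id=93: salary >= 35145 → 30
emp_id=94: salary >= 35145 → 25
emp_id=95: salary >= 35145 → 46
emp_id=96: salary >= 35145 → 22
emp_id=97: salary >= 35145 → 35
emp_id=98: salary >= 90661 → 13
emp_id=99: salary >= 90661 → 13
emp_id=100: salary >= 90661 → 19
emp_id=101: salary >= 90661 → 0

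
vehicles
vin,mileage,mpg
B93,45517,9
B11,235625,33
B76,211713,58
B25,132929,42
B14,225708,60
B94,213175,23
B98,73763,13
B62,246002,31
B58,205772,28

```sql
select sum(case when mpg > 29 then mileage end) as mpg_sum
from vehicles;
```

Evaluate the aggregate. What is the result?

1051977

vin=B93: ✗
vin=B11: ✓ → 235625
vin=B76: ✓ → 211713
vin=B25: ✓ → 132929
vin=B14: ✓ → 225708
vin=B94: ✗
vin=B98: ✗
vin=B62: ✓ → 246002
vin=B58: ✗
mpg_sum = 235625 + 211713 + 132929 + 225708 + 246002 = 1051977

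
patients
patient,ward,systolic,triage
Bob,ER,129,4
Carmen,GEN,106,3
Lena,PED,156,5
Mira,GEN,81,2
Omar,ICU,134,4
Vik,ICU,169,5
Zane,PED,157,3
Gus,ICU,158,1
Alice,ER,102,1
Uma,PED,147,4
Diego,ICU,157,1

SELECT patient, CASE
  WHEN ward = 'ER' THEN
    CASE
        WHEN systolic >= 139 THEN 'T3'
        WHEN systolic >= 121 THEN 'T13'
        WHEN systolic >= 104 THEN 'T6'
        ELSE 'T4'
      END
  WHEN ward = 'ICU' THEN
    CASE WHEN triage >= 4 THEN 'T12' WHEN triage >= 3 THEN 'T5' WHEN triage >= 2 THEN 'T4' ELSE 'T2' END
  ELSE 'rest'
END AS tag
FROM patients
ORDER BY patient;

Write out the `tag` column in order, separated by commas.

patient=Alice: ward='ER' → inner[ELSE] → T4
patient=Bob: ward='ER' → inner[systolic >= 121] → T13
patient=Carmen: ward='GEN' → outer ELSE → rest
patient=Diego: ward='ICU' → inner[ELSE] → T2
patient=Gus: ward='ICU' → inner[ELSE] → T2
patient=Lena: ward='PED' → outer ELSE → rest
patient=Mira: ward='GEN' → outer ELSE → rest
patient=Omar: ward='ICU' → inner[triage >= 4] → T12
patient=Uma: ward='PED' → outer ELSE → rest
patient=Vik: ward='ICU' → inner[triage >= 4] → T12
patient=Zane: ward='PED' → outer ELSE → rest

T4, T13, rest, T2, T2, rest, rest, T12, rest, T12, rest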